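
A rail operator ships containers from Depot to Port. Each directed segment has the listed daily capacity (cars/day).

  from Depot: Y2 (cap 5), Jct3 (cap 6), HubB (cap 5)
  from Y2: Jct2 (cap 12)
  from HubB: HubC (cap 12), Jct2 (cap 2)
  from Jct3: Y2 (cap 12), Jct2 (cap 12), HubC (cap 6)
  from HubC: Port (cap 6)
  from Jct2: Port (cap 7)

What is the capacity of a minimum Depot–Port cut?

Augment Depot→Y2→Jct2→Port: bottleneck 5, flow now 5.
Augment Depot→HubB→HubC→Port: bottleneck 5, flow now 10.
Augment Depot→Jct3→HubC→Port: bottleneck 1, flow now 11.
Augment Depot→Jct3→Jct2→Port: bottleneck 2, flow now 13.
No augmenting path remains; maximum flow = 13.
By max-flow min-cut, the minimum cut capacity equals the max flow.
In the residual graph, reachable from Depot: {Depot, Y2, HubB, Jct3, HubC, Jct2}.
Min-cut edges: HubC→Port (6), Jct2→Port (7); capacity 6 + 7 = 13.

13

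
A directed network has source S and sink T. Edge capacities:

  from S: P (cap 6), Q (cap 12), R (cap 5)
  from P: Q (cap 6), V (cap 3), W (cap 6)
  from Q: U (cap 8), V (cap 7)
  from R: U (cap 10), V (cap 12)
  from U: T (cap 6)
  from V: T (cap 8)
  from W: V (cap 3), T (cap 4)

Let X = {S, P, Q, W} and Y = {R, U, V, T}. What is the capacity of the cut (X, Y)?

30

Edges leaving {S, P, Q, W}: S→R (5), P→V (3), Q→U (8), Q→V (7), W→V (3), W→T (4).
Cut capacity = 5 + 3 + 8 + 7 + 3 + 4 = 30.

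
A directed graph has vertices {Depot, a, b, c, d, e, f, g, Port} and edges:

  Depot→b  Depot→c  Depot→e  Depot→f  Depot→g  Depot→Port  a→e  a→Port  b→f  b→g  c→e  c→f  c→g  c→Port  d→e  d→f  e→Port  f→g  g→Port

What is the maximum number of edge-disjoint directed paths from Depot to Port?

Assign every edge capacity 1; by Menger, the answer equals the max flow.
Path Depot→Port (+1); total 1.
Path Depot→c→Port (+1); total 2.
Path Depot→e→Port (+1); total 3.
Path Depot→g→Port (+1); total 4.
No residual Depot→Port path; max flow = 4.
Certifying cut of size 4: {Depot→Port, Depot→c, Depot→e, g→Port}.

4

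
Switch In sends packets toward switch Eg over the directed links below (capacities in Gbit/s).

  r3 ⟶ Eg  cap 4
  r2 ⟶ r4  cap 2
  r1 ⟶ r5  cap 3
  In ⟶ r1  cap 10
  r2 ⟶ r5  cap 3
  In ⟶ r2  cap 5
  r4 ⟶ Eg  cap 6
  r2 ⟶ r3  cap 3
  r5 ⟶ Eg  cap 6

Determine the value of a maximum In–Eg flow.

Augment In→r1→r5→Eg: bottleneck 3, flow now 3.
Augment In→r2→r3→Eg: bottleneck 3, flow now 6.
Augment In→r2→r4→Eg: bottleneck 2, flow now 8.
No augmenting path remains; maximum flow = 8.
In the residual graph, reachable from In: {In, r1}.
Min-cut edges: In→r2 (5), r1→r5 (3); capacity 5 + 3 = 8.
This cut is saturated, so no flow can exceed 8.

8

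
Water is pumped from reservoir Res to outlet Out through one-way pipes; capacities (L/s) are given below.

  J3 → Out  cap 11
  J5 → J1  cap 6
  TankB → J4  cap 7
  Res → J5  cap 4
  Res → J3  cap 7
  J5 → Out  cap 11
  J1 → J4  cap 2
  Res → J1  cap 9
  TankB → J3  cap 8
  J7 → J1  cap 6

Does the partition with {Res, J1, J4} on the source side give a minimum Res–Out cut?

Given cut capacity: 7 + 4 = 11.
Augment Res→J3→Out: bottleneck 7, flow now 7.
Augment Res→J5→Out: bottleneck 4, flow now 11.
No augmenting path remains; maximum flow = 11.
Cut capacity 11 equals the max flow, so it is a minimum cut.

Yes — it is a minimum cut (capacity 11).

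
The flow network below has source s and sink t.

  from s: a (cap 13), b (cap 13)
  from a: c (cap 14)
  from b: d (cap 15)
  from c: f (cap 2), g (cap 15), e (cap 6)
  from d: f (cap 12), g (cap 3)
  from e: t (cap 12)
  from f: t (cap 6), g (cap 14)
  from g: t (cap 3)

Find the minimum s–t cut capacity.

15

Augment s→a→c→e→t: bottleneck 6, flow now 6.
Augment s→a→c→f→t: bottleneck 2, flow now 8.
Augment s→a→c→g→t: bottleneck 3, flow now 11.
Augment s→b→d→f→t: bottleneck 4, flow now 15.
No augmenting path remains; maximum flow = 15.
By max-flow min-cut, the minimum cut capacity equals the max flow.
In the residual graph, reachable from s: {s, a, b, c, d, f, g}.
Min-cut edges: c→e (6), f→t (6), g→t (3); capacity 6 + 6 + 3 = 15.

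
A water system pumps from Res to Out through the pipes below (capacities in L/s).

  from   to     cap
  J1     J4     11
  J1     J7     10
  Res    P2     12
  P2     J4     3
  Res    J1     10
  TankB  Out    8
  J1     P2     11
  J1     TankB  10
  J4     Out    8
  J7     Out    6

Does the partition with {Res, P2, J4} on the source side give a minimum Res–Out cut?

No — its capacity is 18, but the minimum cut has capacity 13.

Given cut capacity: 10 + 8 = 18.
Augment Res→J1→J4→Out: bottleneck 8, flow now 8.
Augment Res→J1→TankB→Out: bottleneck 2, flow now 10.
Augment Res→P2→J4→J1→TankB→Out: bottleneck 3, flow now 13. (uses reverse residual edge)
No augmenting path remains; maximum flow = 13.
In the residual graph, reachable from Res: {Res, P2}.
Min-cut edges: Res→J1 (10), P2→J4 (3); capacity 10 + 3 = 13.
Cut capacity 18 exceeds the max flow 13, so it is not minimum.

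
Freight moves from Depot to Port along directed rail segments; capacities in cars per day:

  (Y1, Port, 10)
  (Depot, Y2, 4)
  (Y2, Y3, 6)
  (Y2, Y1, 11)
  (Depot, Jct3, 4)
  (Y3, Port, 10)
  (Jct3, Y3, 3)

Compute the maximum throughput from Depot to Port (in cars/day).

7

Augment Depot→Y2→Y1→Port: bottleneck 4, flow now 4.
Augment Depot→Jct3→Y3→Port: bottleneck 3, flow now 7.
No augmenting path remains; maximum flow = 7.
In the residual graph, reachable from Depot: {Depot, Jct3}.
Min-cut edges: Depot→Y2 (4), Jct3→Y3 (3); capacity 4 + 3 = 7.
This cut is saturated, so no flow can exceed 7.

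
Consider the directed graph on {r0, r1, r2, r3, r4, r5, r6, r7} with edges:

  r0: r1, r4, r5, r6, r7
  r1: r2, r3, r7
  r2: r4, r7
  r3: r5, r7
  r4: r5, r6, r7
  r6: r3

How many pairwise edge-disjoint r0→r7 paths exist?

Assign every edge capacity 1; by Menger, the answer equals the max flow.
Path r0→r7 (+1); total 1.
Path r0→r1→r7 (+1); total 2.
Path r0→r4→r7 (+1); total 3.
Path r0→r6→r3→r7 (+1); total 4.
No residual r0→r7 path; max flow = 4.
Certifying cut of size 4: {r0→r1, r0→r4, r0→r6, r0→r7}.

4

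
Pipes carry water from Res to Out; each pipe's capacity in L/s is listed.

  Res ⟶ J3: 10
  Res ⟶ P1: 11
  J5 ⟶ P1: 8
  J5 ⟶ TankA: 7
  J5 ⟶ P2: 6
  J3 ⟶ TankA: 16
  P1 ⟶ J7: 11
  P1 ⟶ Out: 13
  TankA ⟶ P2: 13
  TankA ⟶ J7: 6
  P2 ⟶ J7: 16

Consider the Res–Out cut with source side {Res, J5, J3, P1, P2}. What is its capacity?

63

Edges leaving {Res, J5, J3, P1, P2}: J5→TankA (7), J3→TankA (16), P1→J7 (11), P1→Out (13), P2→J7 (16).
Cut capacity = 7 + 16 + 11 + 13 + 16 = 63.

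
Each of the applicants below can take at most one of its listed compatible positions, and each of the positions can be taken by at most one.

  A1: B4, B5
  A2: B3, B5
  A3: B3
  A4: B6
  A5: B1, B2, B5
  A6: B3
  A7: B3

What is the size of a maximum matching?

Unit-capacity flow: source→left, listed edges, right→sink; max matching = max flow.
Augmenting path A1→B4 (+1); matched 1.
Augmenting path A2→B3 (+1); matched 2.
Augmenting path A4→B6 (+1); matched 3.
Augmenting path A5→B1 (+1); matched 4.
Augmenting path A3→B3→A2→B5 (+1); matched 5.
No augmenting path remains; maximum matching = 5.
König certificate: {A1, A2, A4, A5, B3} is a vertex cover of size 5 (every listed pair touches it), so no matching can be larger.

5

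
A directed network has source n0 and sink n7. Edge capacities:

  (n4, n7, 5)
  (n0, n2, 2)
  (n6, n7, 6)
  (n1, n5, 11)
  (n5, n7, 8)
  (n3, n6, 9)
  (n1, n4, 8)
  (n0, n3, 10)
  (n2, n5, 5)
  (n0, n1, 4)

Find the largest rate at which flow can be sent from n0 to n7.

Augment n0→n1→n4→n7: bottleneck 4, flow now 4.
Augment n0→n2→n5→n7: bottleneck 2, flow now 6.
Augment n0→n3→n6→n7: bottleneck 6, flow now 12.
No augmenting path remains; maximum flow = 12.
In the residual graph, reachable from n0: {n0, n3, n6}.
Min-cut edges: n0→n1 (4), n0→n2 (2), n6→n7 (6); capacity 4 + 2 + 6 = 12.
This cut is saturated, so no flow can exceed 12.

12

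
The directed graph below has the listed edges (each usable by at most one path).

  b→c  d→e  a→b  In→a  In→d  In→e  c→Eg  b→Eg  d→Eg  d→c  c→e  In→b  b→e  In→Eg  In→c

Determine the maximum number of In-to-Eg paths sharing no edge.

Assign every edge capacity 1; by Menger, the answer equals the max flow.
Path In→Eg (+1); total 1.
Path In→b→Eg (+1); total 2.
Path In→c→Eg (+1); total 3.
Path In→d→Eg (+1); total 4.
No residual In→Eg path; max flow = 4.
Certifying cut of size 4: {In→Eg, In→d, b→Eg, c→Eg}.

4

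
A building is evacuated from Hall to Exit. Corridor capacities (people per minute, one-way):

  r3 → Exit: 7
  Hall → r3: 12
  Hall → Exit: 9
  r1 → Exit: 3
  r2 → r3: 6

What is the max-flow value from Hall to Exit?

16

Augment Hall→Exit: bottleneck 9, flow now 9.
Augment Hall→r3→Exit: bottleneck 7, flow now 16.
No augmenting path remains; maximum flow = 16.
In the residual graph, reachable from Hall: {Hall, r3}.
Min-cut edges: Hall→Exit (9), r3→Exit (7); capacity 9 + 7 = 16.
This cut is saturated, so no flow can exceed 16.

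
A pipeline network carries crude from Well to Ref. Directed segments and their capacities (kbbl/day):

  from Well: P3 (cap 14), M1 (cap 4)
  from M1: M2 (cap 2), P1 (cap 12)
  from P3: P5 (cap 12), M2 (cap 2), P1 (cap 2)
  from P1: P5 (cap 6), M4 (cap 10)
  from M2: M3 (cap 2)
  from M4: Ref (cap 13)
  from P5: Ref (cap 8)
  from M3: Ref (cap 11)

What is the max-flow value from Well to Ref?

Augment Well→P3→P5→Ref: bottleneck 8, flow now 8.
Augment Well→M1→P1→M4→Ref: bottleneck 4, flow now 12.
Augment Well→P3→P1→M4→Ref: bottleneck 2, flow now 14.
Augment Well→P3→M2→M3→Ref: bottleneck 2, flow now 16.
No augmenting path remains; maximum flow = 16.
In the residual graph, reachable from Well: {Well, P3, P5}.
Min-cut edges: Well→M1 (4), P3→P1 (2), P3→M2 (2), P5→Ref (8); capacity 4 + 2 + 2 + 8 = 16.
This cut is saturated, so no flow can exceed 16.

16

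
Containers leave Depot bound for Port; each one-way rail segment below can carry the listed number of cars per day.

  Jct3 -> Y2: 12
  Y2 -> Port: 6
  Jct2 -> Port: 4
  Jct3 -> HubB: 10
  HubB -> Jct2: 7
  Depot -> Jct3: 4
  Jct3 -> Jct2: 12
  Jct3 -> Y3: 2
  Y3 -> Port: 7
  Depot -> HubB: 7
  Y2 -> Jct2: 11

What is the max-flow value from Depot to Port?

8

Augment Depot→HubB→Jct2→Port: bottleneck 4, flow now 4.
Augment Depot→Jct3→Y3→Port: bottleneck 2, flow now 6.
Augment Depot→Jct3→Y2→Port: bottleneck 2, flow now 8.
No augmenting path remains; maximum flow = 8.
In the residual graph, reachable from Depot: {Depot, HubB, Jct2}.
Min-cut edges: Depot→Jct3 (4), Jct2→Port (4); capacity 4 + 4 = 8.
This cut is saturated, so no flow can exceed 8.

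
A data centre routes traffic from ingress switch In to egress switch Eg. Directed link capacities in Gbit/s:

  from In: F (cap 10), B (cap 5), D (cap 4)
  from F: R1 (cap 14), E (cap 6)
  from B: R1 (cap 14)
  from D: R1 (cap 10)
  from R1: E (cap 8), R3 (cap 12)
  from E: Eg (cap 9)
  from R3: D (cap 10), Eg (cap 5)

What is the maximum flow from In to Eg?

14

Augment In→F→E→Eg: bottleneck 6, flow now 6.
Augment In→F→R1→E→Eg: bottleneck 3, flow now 9.
Augment In→F→R1→R3→Eg: bottleneck 1, flow now 10.
Augment In→B→R1→R3→Eg: bottleneck 4, flow now 14.
No augmenting path remains; maximum flow = 14.
In the residual graph, reachable from In: {In, F, B, D, R1, E, R3}.
Min-cut edges: E→Eg (9), R3→Eg (5); capacity 9 + 5 = 14.
This cut is saturated, so no flow can exceed 14.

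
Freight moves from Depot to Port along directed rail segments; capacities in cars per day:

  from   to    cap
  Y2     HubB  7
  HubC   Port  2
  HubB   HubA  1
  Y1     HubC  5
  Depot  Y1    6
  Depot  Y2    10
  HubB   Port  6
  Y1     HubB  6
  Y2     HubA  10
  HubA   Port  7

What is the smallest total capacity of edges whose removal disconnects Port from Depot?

15

Augment Depot→Y1→HubB→Port: bottleneck 6, flow now 6.
Augment Depot→Y2→HubA→Port: bottleneck 7, flow now 13.
Augment Depot→Y2→HubB→Y1→HubC→Port: bottleneck 2, flow now 15. (uses reverse residual edge)
No augmenting path remains; maximum flow = 15.
By max-flow min-cut, the minimum cut capacity equals the max flow.
In the residual graph, reachable from Depot: {Depot, Y1, Y2, HubB, HubA, HubC}.
Min-cut edges: HubB→Port (6), HubA→Port (7), HubC→Port (2); capacity 6 + 7 + 2 = 15.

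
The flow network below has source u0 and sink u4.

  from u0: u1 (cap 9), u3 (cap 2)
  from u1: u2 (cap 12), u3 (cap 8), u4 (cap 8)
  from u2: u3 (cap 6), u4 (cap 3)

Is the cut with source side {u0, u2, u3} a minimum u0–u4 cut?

No — its capacity is 12, but the minimum cut has capacity 9.

Given cut capacity: 9 + 3 = 12.
Augment u0→u1→u4: bottleneck 8, flow now 8.
Augment u0→u1→u2→u4: bottleneck 1, flow now 9.
No augmenting path remains; maximum flow = 9.
In the residual graph, reachable from u0: {u0, u3}.
Min-cut edges: u0→u1 (9); capacity 9 = 9.
Cut capacity 12 exceeds the max flow 9, so it is not minimum.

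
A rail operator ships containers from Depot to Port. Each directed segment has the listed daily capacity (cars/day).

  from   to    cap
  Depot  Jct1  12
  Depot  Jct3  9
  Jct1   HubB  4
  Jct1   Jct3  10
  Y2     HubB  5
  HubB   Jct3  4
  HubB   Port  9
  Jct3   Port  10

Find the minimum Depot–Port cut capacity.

Augment Depot→Jct3→Port: bottleneck 9, flow now 9.
Augment Depot→Jct1→HubB→Port: bottleneck 4, flow now 13.
Augment Depot→Jct1→Jct3→Port: bottleneck 1, flow now 14.
No augmenting path remains; maximum flow = 14.
By max-flow min-cut, the minimum cut capacity equals the max flow.
In the residual graph, reachable from Depot: {Depot, Jct1, Jct3}.
Min-cut edges: Jct1→HubB (4), Jct3→Port (10); capacity 4 + 10 = 14.

14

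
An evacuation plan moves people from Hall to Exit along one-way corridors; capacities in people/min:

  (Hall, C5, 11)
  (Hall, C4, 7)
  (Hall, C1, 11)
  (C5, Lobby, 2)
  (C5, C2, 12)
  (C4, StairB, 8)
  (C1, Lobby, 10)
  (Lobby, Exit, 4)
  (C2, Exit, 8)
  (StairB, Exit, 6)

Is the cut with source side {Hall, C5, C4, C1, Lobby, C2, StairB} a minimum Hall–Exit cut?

Given cut capacity: 4 + 8 + 6 = 18.
Augment Hall→C5→Lobby→Exit: bottleneck 2, flow now 2.
Augment Hall→C5→C2→Exit: bottleneck 8, flow now 10.
Augment Hall→C4→StairB→Exit: bottleneck 6, flow now 16.
Augment Hall→C1→Lobby→Exit: bottleneck 2, flow now 18.
No augmenting path remains; maximum flow = 18.
Cut capacity 18 equals the max flow, so it is a minimum cut.

Yes — it is a minimum cut (capacity 18).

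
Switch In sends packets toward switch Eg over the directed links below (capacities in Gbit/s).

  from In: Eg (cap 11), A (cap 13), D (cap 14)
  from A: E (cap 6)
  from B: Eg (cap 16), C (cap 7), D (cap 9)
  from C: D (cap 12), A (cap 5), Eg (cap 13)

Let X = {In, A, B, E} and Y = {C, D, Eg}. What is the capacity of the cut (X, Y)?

Edges leaving {In, A, B, E}: In→D (14), In→Eg (11), B→C (7), B→D (9), B→Eg (16).
Cut capacity = 14 + 11 + 7 + 9 + 16 = 57.

57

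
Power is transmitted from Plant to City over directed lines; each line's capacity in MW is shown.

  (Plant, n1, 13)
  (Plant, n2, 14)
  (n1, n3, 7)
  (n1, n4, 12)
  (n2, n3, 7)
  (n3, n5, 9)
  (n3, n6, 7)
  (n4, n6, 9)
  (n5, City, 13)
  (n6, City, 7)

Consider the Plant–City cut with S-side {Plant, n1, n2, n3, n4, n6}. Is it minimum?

Yes — it is a minimum cut (capacity 16).

Given cut capacity: 9 + 7 = 16.
Augment Plant→n1→n3→n5→City: bottleneck 7, flow now 7.
Augment Plant→n1→n4→n6→City: bottleneck 6, flow now 13.
Augment Plant→n2→n3→n5→City: bottleneck 2, flow now 15.
Augment Plant→n2→n3→n6→City: bottleneck 1, flow now 16.
No augmenting path remains; maximum flow = 16.
Cut capacity 16 equals the max flow, so it is a minimum cut.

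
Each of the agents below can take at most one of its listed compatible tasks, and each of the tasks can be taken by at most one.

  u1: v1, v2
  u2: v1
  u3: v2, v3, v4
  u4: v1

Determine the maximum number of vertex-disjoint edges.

3

Unit-capacity flow: source→left, listed edges, right→sink; max matching = max flow.
Augmenting path u1→v1 (+1); matched 1.
Augmenting path u3→v2 (+1); matched 2.
Augmenting path u2→v1→u1→v2→u3→v3 (+1); matched 3.
No augmenting path remains; maximum matching = 3.
König certificate: {u1, u3, v1} is a vertex cover of size 3 (every listed pair touches it), so no matching can be larger.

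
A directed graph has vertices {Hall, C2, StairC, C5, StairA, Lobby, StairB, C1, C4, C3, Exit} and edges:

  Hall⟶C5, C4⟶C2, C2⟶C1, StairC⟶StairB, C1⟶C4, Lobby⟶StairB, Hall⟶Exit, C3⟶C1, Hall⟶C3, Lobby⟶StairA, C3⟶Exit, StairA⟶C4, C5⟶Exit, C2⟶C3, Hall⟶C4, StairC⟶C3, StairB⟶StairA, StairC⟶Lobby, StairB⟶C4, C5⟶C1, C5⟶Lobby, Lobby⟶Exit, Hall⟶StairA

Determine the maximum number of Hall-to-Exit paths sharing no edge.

3

Assign every edge capacity 1; by Menger, the answer equals the max flow.
Path Hall→Exit (+1); total 1.
Path Hall→C5→Exit (+1); total 2.
Path Hall→C3→Exit (+1); total 3.
No residual Hall→Exit path; max flow = 3.
Certifying cut of size 3: {C3→Exit, Hall→C5, Hall→Exit}.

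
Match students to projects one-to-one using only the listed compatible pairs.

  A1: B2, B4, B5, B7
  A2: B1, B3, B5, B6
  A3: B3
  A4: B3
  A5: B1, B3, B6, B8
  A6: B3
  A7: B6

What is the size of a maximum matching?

5

Unit-capacity flow: source→left, listed edges, right→sink; max matching = max flow.
Augmenting path A1→B2 (+1); matched 1.
Augmenting path A2→B1 (+1); matched 2.
Augmenting path A3→B3 (+1); matched 3.
Augmenting path A5→B6 (+1); matched 4.
Augmenting path A7→B6→A5→B8 (+1); matched 5.
No augmenting path remains; maximum matching = 5.
König certificate: {A1, A2, A5, A7, B3} is a vertex cover of size 5 (every listed pair touches it), so no matching can be larger.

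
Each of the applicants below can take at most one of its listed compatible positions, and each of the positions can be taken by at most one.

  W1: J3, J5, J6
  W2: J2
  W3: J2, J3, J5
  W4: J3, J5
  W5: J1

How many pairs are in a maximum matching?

Unit-capacity flow: source→left, listed edges, right→sink; max matching = max flow.
Augmenting path W1→J3 (+1); matched 1.
Augmenting path W2→J2 (+1); matched 2.
Augmenting path W3→J5 (+1); matched 3.
Augmenting path W5→J1 (+1); matched 4.
Augmenting path W4→J3→W1→J6 (+1); matched 5.
No augmenting path remains; maximum matching = 5.
König certificate: {W1, W2, W3, W4, W5} is a vertex cover of size 5 (every listed pair touches it), so no matching can be larger.

5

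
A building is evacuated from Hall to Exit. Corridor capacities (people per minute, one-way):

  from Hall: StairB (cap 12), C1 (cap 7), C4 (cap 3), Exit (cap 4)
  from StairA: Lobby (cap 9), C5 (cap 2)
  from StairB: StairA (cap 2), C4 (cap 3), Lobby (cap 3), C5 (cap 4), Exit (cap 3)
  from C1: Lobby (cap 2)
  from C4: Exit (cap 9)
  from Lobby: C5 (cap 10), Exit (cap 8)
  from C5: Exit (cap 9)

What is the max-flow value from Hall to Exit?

21

Augment Hall→Exit: bottleneck 4, flow now 4.
Augment Hall→StairB→Exit: bottleneck 3, flow now 7.
Augment Hall→C4→Exit: bottleneck 3, flow now 10.
Augment Hall→StairB→C4→Exit: bottleneck 3, flow now 13.
Augment Hall→StairB→Lobby→Exit: bottleneck 3, flow now 16.
Augment Hall→StairB→C5→Exit: bottleneck 3, flow now 19.
Augment Hall→C1→Lobby→Exit: bottleneck 2, flow now 21.
No augmenting path remains; maximum flow = 21.
In the residual graph, reachable from Hall: {Hall, C1}.
Min-cut edges: Hall→StairB (12), Hall→C4 (3), Hall→Exit (4), C1→Lobby (2); capacity 12 + 3 + 4 + 2 = 21.
This cut is saturated, so no flow can exceed 21.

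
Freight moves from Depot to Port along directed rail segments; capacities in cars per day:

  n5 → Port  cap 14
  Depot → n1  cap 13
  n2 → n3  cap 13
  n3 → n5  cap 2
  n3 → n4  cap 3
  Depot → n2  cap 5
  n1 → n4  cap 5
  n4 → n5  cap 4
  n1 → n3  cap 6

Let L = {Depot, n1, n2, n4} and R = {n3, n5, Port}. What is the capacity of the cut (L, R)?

Edges leaving {Depot, n1, n2, n4}: n1→n3 (6), n2→n3 (13), n4→n5 (4).
Cut capacity = 6 + 13 + 4 = 23.

23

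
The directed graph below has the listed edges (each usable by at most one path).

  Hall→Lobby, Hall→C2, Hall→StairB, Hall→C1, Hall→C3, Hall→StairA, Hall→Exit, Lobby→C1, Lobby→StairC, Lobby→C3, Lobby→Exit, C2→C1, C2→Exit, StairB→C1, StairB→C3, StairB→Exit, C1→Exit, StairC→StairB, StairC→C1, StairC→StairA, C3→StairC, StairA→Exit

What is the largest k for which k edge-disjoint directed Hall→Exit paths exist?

6

Assign every edge capacity 1; by Menger, the answer equals the max flow.
Path Hall→Exit (+1); total 1.
Path Hall→Lobby→Exit (+1); total 2.
Path Hall→C2→Exit (+1); total 3.
Path Hall→StairB→Exit (+1); total 4.
Path Hall→C1→Exit (+1); total 5.
Path Hall→StairA→Exit (+1); total 6.
No residual Hall→Exit path; max flow = 6.
Certifying cut of size 6: {C1→Exit, Hall→C2, Hall→Exit, Hall→Lobby, StairA→Exit, StairB→Exit}.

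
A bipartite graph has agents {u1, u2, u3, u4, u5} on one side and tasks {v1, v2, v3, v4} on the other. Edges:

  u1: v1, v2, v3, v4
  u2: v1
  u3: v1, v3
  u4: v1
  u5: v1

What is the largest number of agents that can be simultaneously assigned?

Unit-capacity flow: source→left, listed edges, right→sink; max matching = max flow.
Augmenting path u1→v1 (+1); matched 1.
Augmenting path u3→v3 (+1); matched 2.
Augmenting path u2→v1→u1→v2 (+1); matched 3.
No augmenting path remains; maximum matching = 3.
König certificate: {u1, u3, v1} is a vertex cover of size 3 (every listed pair touches it), so no matching can be larger.

3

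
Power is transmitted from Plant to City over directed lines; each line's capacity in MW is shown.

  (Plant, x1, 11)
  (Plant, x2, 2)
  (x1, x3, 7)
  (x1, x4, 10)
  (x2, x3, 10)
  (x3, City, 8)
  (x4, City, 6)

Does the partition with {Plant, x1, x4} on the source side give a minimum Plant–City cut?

Given cut capacity: 2 + 7 + 6 = 15.
Augment Plant→x1→x3→City: bottleneck 7, flow now 7.
Augment Plant→x1→x4→City: bottleneck 4, flow now 11.
Augment Plant→x2→x3→City: bottleneck 1, flow now 12.
Augment Plant→x2→x3→x1→x4→City: bottleneck 1, flow now 13. (uses reverse residual edge)
No augmenting path remains; maximum flow = 13.
In the residual graph, reachable from Plant: {Plant}.
Min-cut edges: Plant→x1 (11), Plant→x2 (2); capacity 11 + 2 = 13.
Cut capacity 15 exceeds the max flow 13, so it is not minimum.

No — its capacity is 15, but the minimum cut has capacity 13.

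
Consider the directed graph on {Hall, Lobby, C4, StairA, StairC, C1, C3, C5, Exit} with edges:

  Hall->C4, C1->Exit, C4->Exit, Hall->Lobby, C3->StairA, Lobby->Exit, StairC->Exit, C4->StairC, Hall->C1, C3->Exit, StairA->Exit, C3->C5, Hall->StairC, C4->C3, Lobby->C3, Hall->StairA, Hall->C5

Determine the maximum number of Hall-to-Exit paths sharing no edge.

Assign every edge capacity 1; by Menger, the answer equals the max flow.
Path Hall→Lobby→Exit (+1); total 1.
Path Hall→C4→Exit (+1); total 2.
Path Hall→StairA→Exit (+1); total 3.
Path Hall→StairC→Exit (+1); total 4.
Path Hall→C1→Exit (+1); total 5.
No residual Hall→Exit path; max flow = 5.
Certifying cut of size 5: {Hall→C1, Hall→C4, Hall→Lobby, Hall→StairA, Hall→StairC}.

5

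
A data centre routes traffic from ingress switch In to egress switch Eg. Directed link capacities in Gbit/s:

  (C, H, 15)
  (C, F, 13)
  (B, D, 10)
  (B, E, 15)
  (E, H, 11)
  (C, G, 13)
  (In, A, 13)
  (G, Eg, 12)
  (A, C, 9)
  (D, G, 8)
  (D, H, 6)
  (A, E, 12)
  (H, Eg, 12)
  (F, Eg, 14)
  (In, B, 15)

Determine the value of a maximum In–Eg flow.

Augment In→A→C→F→Eg: bottleneck 9, flow now 9.
Augment In→A→E→H→Eg: bottleneck 4, flow now 13.
Augment In→B→D→G→Eg: bottleneck 8, flow now 21.
Augment In→B→D→H→Eg: bottleneck 2, flow now 23.
Augment In→B→E→H→Eg: bottleneck 5, flow now 28.
No augmenting path remains; maximum flow = 28.
In the residual graph, reachable from In: {In}.
Min-cut edges: In→A (13), In→B (15); capacity 13 + 15 = 28.
This cut is saturated, so no flow can exceed 28.

28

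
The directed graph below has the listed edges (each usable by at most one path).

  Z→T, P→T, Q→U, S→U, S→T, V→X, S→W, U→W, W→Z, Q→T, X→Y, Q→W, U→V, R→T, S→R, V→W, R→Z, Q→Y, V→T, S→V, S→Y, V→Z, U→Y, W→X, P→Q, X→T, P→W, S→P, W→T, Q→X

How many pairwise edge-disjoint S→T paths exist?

6

Assign every edge capacity 1; by Menger, the answer equals the max flow.
Path S→T (+1); total 1.
Path S→P→T (+1); total 2.
Path S→R→T (+1); total 3.
Path S→V→T (+1); total 4.
Path S→W→T (+1); total 5.
Path S→U→V→X→T (+1); total 6.
No residual S→T path; max flow = 6.
Certifying cut of size 6: {S→P, S→R, S→T, S→U, S→V, S→W}.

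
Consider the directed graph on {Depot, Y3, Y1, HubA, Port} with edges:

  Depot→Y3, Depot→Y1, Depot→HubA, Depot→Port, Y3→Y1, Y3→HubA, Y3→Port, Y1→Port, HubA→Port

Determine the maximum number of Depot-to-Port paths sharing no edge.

Assign every edge capacity 1; by Menger, the answer equals the max flow.
Path Depot→Port (+1); total 1.
Path Depot→Y3→Port (+1); total 2.
Path Depot→Y1→Port (+1); total 3.
Path Depot→HubA→Port (+1); total 4.
No residual Depot→Port path; max flow = 4.
Certifying cut of size 4: {Depot→HubA, Depot→Port, Depot→Y1, Depot→Y3}.

4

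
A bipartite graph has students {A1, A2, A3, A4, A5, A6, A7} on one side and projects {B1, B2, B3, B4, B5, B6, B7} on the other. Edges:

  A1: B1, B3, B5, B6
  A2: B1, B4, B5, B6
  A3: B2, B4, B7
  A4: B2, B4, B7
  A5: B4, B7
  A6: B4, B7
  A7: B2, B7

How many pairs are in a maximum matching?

5

Unit-capacity flow: source→left, listed edges, right→sink; max matching = max flow.
Augmenting path A1→B1 (+1); matched 1.
Augmenting path A2→B4 (+1); matched 2.
Augmenting path A3→B2 (+1); matched 3.
Augmenting path A4→B7 (+1); matched 4.
Augmenting path A5→B4→A2→B5 (+1); matched 5.
No augmenting path remains; maximum matching = 5.
König certificate: {A1, A2, B2, B4, B7} is a vertex cover of size 5 (every listed pair touches it), so no matching can be larger.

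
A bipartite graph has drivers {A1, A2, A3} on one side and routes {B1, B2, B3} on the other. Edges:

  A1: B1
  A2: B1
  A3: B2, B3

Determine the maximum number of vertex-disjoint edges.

Unit-capacity flow: source→left, listed edges, right→sink; max matching = max flow.
Augmenting path A1→B1 (+1); matched 1.
Augmenting path A3→B2 (+1); matched 2.
No augmenting path remains; maximum matching = 2.
König certificate: {A3, B1} is a vertex cover of size 2 (every listed pair touches it), so no matching can be larger.

2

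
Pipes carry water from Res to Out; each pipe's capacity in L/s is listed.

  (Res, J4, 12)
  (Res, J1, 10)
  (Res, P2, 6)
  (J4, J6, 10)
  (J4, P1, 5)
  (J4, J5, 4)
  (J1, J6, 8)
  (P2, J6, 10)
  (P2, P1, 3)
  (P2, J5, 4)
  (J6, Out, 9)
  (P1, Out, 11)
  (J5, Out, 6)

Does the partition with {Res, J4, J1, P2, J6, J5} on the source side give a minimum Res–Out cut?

Yes — it is a minimum cut (capacity 23).

Given cut capacity: 5 + 3 + 9 + 6 = 23.
Augment Res→J4→J6→Out: bottleneck 9, flow now 9.
Augment Res→J4→P1→Out: bottleneck 3, flow now 12.
Augment Res→P2→P1→Out: bottleneck 3, flow now 15.
Augment Res→P2→J5→Out: bottleneck 3, flow now 18.
Augment Res→J1→J6→J4→P1→Out: bottleneck 2, flow now 20. (uses reverse residual edge)
Augment Res→J1→J6→J4→J5→Out: bottleneck 3, flow now 23. (uses reverse residual edge)
No augmenting path remains; maximum flow = 23.
Cut capacity 23 equals the max flow, so it is a minimum cut.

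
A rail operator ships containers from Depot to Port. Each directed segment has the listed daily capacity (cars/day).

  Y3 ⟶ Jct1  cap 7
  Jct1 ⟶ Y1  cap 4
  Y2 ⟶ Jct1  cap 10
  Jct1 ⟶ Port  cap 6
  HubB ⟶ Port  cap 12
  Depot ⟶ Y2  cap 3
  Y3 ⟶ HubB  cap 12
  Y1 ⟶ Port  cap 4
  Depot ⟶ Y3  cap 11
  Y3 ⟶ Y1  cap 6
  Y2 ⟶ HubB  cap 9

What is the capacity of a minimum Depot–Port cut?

14

Augment Depot→Y2→HubB→Port: bottleneck 3, flow now 3.
Augment Depot→Y3→HubB→Port: bottleneck 9, flow now 12.
Augment Depot→Y3→Y1→Port: bottleneck 2, flow now 14.
No augmenting path remains; maximum flow = 14.
By max-flow min-cut, the minimum cut capacity equals the max flow.
In the residual graph, reachable from Depot: {Depot}.
Min-cut edges: Depot→Y2 (3), Depot→Y3 (11); capacity 3 + 11 = 14.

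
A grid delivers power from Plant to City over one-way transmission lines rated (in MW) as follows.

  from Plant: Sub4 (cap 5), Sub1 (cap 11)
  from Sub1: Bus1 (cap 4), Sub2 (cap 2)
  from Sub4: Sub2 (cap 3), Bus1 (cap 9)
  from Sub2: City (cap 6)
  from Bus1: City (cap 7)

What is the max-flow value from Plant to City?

Augment Plant→Sub1→Sub2→City: bottleneck 2, flow now 2.
Augment Plant→Sub1→Bus1→City: bottleneck 4, flow now 6.
Augment Plant→Sub4→Sub2→City: bottleneck 3, flow now 9.
Augment Plant→Sub4→Bus1→City: bottleneck 2, flow now 11.
No augmenting path remains; maximum flow = 11.
In the residual graph, reachable from Plant: {Plant, Sub1}.
Min-cut edges: Plant→Sub4 (5), Sub1→Sub2 (2), Sub1→Bus1 (4); capacity 5 + 2 + 4 = 11.
This cut is saturated, so no flow can exceed 11.

11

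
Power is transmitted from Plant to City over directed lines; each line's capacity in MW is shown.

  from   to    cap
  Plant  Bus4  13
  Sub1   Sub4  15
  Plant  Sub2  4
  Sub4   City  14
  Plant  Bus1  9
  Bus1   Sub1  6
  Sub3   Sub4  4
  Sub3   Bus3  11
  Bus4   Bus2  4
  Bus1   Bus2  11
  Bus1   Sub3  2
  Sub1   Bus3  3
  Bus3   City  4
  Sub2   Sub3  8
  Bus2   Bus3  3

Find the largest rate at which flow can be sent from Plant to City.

Augment Plant→Sub2→Sub3→Sub4→City: bottleneck 4, flow now 4.
Augment Plant→Bus1→Bus2→Bus3→City: bottleneck 3, flow now 7.
Augment Plant→Bus1→Sub1→Sub4→City: bottleneck 6, flow now 13.
Augment Plant→Bus4→Bus2→Bus1→Sub3→Bus3→City: bottleneck 1, flow now 14. (uses reverse residual edge)
No augmenting path remains; maximum flow = 14.
In the residual graph, reachable from Plant: {Plant, Sub2, Bus1, Bus4, Bus2, Sub3, Bus3}.
Min-cut edges: Bus1→Sub1 (6), Sub3→Sub4 (4), Bus3→City (4); capacity 6 + 4 + 4 = 14.
This cut is saturated, so no flow can exceed 14.

14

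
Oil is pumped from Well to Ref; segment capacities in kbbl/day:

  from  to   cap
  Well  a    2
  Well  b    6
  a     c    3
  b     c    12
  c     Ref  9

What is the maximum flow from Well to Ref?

Augment Well→a→c→Ref: bottleneck 2, flow now 2.
Augment Well→b→c→Ref: bottleneck 6, flow now 8.
No augmenting path remains; maximum flow = 8.
In the residual graph, reachable from Well: {Well}.
Min-cut edges: Well→a (2), Well→b (6); capacity 2 + 6 = 8.
This cut is saturated, so no flow can exceed 8.

8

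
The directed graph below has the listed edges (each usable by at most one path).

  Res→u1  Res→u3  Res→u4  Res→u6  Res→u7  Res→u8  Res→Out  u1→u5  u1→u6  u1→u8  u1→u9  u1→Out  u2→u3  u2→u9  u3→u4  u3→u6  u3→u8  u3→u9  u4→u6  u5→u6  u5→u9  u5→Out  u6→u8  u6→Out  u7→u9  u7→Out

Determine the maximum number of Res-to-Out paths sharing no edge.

Assign every edge capacity 1; by Menger, the answer equals the max flow.
Path Res→Out (+1); total 1.
Path Res→u1→Out (+1); total 2.
Path Res→u6→Out (+1); total 3.
Path Res→u7→Out (+1); total 4.
No residual Res→Out path; max flow = 4.
Certifying cut of size 4: {Res→Out, Res→u1, Res→u7, u6→Out}.

4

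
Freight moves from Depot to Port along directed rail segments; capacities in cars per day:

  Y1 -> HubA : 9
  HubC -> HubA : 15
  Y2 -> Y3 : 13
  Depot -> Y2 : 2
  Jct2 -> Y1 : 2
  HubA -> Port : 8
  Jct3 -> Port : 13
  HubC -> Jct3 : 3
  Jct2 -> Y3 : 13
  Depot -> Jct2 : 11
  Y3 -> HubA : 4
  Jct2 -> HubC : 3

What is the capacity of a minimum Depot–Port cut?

9

Augment Depot→Y2→Y3→HubA→Port: bottleneck 2, flow now 2.
Augment Depot→Jct2→HubC→Jct3→Port: bottleneck 3, flow now 5.
Augment Depot→Jct2→Y3→HubA→Port: bottleneck 2, flow now 7.
Augment Depot→Jct2→Y1→HubA→Port: bottleneck 2, flow now 9.
No augmenting path remains; maximum flow = 9.
By max-flow min-cut, the minimum cut capacity equals the max flow.
In the residual graph, reachable from Depot: {Depot, Y2, Jct2, Y3}.
Min-cut edges: Jct2→HubC (3), Jct2→Y1 (2), Y3→HubA (4); capacity 3 + 2 + 4 = 9.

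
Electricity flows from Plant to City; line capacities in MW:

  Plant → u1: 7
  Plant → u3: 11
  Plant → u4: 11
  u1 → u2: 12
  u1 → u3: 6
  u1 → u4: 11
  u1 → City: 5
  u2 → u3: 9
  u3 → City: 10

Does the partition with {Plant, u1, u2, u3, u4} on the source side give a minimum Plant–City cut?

Given cut capacity: 5 + 10 = 15.
Augment Plant→u1→City: bottleneck 5, flow now 5.
Augment Plant→u3→City: bottleneck 10, flow now 15.
No augmenting path remains; maximum flow = 15.
Cut capacity 15 equals the max flow, so it is a minimum cut.

Yes — it is a minimum cut (capacity 15).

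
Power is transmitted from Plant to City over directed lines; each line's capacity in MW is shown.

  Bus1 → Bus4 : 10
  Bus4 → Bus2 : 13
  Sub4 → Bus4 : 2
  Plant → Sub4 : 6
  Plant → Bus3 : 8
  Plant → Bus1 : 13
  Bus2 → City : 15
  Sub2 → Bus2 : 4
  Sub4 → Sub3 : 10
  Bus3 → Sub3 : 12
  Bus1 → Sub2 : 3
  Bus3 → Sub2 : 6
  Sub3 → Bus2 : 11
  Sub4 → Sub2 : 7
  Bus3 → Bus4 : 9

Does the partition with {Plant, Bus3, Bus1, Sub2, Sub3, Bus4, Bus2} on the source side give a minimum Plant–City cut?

Given cut capacity: 6 + 15 = 21.
Augment Plant→Bus3→Sub2→Bus2→City: bottleneck 4, flow now 4.
Augment Plant→Bus3→Sub3→Bus2→City: bottleneck 4, flow now 8.
Augment Plant→Sub4→Sub3→Bus2→City: bottleneck 6, flow now 14.
Augment Plant→Bus1→Bus4→Bus2→City: bottleneck 1, flow now 15.
No augmenting path remains; maximum flow = 15.
In the residual graph, reachable from Plant: {Plant, Bus3, Sub4, Bus1, Sub2, Sub3, Bus4, Bus2}.
Min-cut edges: Bus2→City (15); capacity 15 = 15.
Cut capacity 21 exceeds the max flow 15, so it is not minimum.

No — its capacity is 21, but the minimum cut has capacity 15.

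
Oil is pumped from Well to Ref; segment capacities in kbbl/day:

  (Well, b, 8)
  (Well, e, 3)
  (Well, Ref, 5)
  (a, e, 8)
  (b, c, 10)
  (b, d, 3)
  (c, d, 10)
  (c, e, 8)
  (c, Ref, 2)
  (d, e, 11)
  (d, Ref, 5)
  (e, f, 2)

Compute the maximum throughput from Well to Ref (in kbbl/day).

12

Augment Well→Ref: bottleneck 5, flow now 5.
Augment Well→b→c→Ref: bottleneck 2, flow now 7.
Augment Well→b→d→Ref: bottleneck 3, flow now 10.
Augment Well→b→c→d→Ref: bottleneck 2, flow now 12.
No augmenting path remains; maximum flow = 12.
In the residual graph, reachable from Well: {Well, b, c, d, e, f}.
Min-cut edges: Well→Ref (5), c→Ref (2), d→Ref (5); capacity 5 + 2 + 5 = 12.
This cut is saturated, so no flow can exceed 12.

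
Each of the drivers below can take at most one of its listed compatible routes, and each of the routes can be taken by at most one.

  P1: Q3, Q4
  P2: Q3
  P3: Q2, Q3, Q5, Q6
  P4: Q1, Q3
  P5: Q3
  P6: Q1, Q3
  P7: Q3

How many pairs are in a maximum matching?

Unit-capacity flow: source→left, listed edges, right→sink; max matching = max flow.
Augmenting path P1→Q3 (+1); matched 1.
Augmenting path P3→Q2 (+1); matched 2.
Augmenting path P4→Q1 (+1); matched 3.
Augmenting path P2→Q3→P1→Q4 (+1); matched 4.
No augmenting path remains; maximum matching = 4.
König certificate: {P1, P3, Q1, Q3} is a vertex cover of size 4 (every listed pair touches it), so no matching can be larger.

4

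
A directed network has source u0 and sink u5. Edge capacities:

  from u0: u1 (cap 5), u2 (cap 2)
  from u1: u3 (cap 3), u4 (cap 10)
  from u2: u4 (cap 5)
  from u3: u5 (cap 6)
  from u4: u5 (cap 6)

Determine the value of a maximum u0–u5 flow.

7

Augment u0→u1→u3→u5: bottleneck 3, flow now 3.
Augment u0→u1→u4→u5: bottleneck 2, flow now 5.
Augment u0→u2→u4→u5: bottleneck 2, flow now 7.
No augmenting path remains; maximum flow = 7.
In the residual graph, reachable from u0: {u0}.
Min-cut edges: u0→u1 (5), u0→u2 (2); capacity 5 + 2 = 7.
This cut is saturated, so no flow can exceed 7.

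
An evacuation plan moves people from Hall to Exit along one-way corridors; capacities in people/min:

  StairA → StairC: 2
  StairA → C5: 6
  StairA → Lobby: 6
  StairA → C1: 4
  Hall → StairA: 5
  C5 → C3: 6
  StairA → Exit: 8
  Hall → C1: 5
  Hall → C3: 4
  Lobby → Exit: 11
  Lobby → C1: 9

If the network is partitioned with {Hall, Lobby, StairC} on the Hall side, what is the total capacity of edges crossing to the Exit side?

34

Edges leaving {Hall, Lobby, StairC}: Hall→StairA (5), Hall→C1 (5), Hall→C3 (4), Lobby→C1 (9), Lobby→Exit (11).
Cut capacity = 5 + 5 + 4 + 9 + 11 = 34.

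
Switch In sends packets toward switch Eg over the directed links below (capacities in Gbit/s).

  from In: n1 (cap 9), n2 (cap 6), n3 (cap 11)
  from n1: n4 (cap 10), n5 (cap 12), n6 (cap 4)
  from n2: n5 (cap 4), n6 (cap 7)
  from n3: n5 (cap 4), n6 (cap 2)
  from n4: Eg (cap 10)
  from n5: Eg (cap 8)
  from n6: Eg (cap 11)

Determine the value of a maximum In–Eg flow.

Augment In→n1→n4→Eg: bottleneck 9, flow now 9.
Augment In→n2→n5→Eg: bottleneck 4, flow now 13.
Augment In→n2→n6→Eg: bottleneck 2, flow now 15.
Augment In→n3→n5→Eg: bottleneck 4, flow now 19.
Augment In→n3→n6→Eg: bottleneck 2, flow now 21.
No augmenting path remains; maximum flow = 21.
In the residual graph, reachable from In: {In, n3}.
Min-cut edges: In→n1 (9), In→n2 (6), n3→n5 (4), n3→n6 (2); capacity 9 + 6 + 4 + 2 = 21.
This cut is saturated, so no flow can exceed 21.

21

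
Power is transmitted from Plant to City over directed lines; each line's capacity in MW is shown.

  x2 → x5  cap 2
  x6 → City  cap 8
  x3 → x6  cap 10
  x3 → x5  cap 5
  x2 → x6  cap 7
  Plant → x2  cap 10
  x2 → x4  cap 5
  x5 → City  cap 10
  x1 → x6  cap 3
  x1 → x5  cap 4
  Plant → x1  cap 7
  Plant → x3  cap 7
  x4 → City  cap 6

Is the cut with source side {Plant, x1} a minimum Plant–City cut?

No — its capacity is 24, but the minimum cut has capacity 23.

Given cut capacity: 10 + 7 + 4 + 3 = 24.
Augment Plant→x1→x5→City: bottleneck 4, flow now 4.
Augment Plant→x1→x6→City: bottleneck 3, flow now 7.
Augment Plant→x2→x4→City: bottleneck 5, flow now 12.
Augment Plant→x2→x5→City: bottleneck 2, flow now 14.
Augment Plant→x2→x6→City: bottleneck 3, flow now 17.
Augment Plant→x3→x5→City: bottleneck 4, flow now 21.
Augment Plant→x3→x6→City: bottleneck 2, flow now 23.
No augmenting path remains; maximum flow = 23.
In the residual graph, reachable from Plant: {Plant, x1, x2, x3, x5, x6}.
Min-cut edges: x2→x4 (5), x5→City (10), x6→City (8); capacity 5 + 10 + 8 = 23.
Cut capacity 24 exceeds the max flow 23, so it is not minimum.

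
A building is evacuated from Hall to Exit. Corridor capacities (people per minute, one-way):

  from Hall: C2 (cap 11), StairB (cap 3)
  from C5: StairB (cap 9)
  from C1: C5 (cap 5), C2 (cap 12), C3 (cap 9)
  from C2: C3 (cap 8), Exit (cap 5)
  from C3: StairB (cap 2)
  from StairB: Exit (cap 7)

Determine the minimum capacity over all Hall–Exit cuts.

10

Augment Hall→C2→Exit: bottleneck 5, flow now 5.
Augment Hall→StairB→Exit: bottleneck 3, flow now 8.
Augment Hall→C2→C3→StairB→Exit: bottleneck 2, flow now 10.
No augmenting path remains; maximum flow = 10.
By max-flow min-cut, the minimum cut capacity equals the max flow.
In the residual graph, reachable from Hall: {Hall, C2, C3}.
Min-cut edges: Hall→StairB (3), C2→Exit (5), C3→StairB (2); capacity 3 + 5 + 2 = 10.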